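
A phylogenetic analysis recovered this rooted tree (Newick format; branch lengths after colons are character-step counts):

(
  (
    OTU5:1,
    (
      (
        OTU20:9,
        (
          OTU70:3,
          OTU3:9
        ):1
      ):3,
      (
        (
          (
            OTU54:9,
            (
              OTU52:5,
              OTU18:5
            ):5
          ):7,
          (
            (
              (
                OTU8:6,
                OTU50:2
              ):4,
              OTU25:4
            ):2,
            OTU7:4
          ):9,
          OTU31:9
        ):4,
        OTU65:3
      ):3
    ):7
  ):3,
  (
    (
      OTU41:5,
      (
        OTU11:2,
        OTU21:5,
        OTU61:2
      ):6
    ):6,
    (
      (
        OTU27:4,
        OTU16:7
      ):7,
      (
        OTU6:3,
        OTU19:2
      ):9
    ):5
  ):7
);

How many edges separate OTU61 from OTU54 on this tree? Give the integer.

10

The MRCA of OTU61 and OTU54 is the root of the tree.
From OTU61 up to that node: 4 branches. From OTU54 up to the same node: 6 branches. Total: 4 + 6 = 10.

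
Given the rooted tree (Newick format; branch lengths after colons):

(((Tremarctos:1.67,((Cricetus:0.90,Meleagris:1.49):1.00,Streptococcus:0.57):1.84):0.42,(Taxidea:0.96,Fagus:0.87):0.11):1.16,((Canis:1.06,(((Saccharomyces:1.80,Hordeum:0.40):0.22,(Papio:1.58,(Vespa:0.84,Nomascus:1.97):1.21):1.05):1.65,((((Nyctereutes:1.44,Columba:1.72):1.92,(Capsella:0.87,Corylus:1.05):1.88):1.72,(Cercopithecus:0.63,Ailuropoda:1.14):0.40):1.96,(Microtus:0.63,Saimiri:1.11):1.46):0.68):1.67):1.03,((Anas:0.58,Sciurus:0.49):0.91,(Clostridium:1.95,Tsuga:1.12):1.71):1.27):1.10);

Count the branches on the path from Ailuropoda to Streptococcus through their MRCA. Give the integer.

11

The MRCA of Ailuropoda and Streptococcus is the root of the tree.
From Ailuropoda up to that node: 7 branches. From Streptococcus up to the same node: 4 branches. Total: 7 + 4 = 11.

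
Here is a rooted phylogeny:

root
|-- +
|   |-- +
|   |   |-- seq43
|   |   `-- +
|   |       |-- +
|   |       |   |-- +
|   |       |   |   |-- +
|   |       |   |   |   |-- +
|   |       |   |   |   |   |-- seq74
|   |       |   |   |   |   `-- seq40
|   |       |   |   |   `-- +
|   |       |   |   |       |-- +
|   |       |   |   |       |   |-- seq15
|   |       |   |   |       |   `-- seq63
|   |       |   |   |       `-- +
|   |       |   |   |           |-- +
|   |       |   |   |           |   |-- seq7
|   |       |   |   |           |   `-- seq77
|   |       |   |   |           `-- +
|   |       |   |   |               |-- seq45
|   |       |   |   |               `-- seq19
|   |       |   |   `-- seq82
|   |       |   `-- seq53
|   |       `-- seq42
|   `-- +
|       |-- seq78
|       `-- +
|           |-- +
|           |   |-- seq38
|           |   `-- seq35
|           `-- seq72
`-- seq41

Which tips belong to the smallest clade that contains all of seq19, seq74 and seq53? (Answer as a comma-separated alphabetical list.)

Tracing seq19: it sits inside (seq45,seq19).
Tracing seq74: it sits inside (seq74,seq40).
Tracing seq53: it sits inside ((((seq74,seq40),((seq15,seq63),((seq7,seq77),(seq45,seq19)))),seq82),seq53).
The smallest clade enclosing all 3 is ((((seq74,seq40),((seq15,seq63),((seq7,seq77),(seq45,seq19)))),seq82),seq53); the answer is its 10 terminal taxa in alphabetical order.

seq15, seq19, seq40, seq45, seq53, seq63, seq7, seq74, seq77, seq82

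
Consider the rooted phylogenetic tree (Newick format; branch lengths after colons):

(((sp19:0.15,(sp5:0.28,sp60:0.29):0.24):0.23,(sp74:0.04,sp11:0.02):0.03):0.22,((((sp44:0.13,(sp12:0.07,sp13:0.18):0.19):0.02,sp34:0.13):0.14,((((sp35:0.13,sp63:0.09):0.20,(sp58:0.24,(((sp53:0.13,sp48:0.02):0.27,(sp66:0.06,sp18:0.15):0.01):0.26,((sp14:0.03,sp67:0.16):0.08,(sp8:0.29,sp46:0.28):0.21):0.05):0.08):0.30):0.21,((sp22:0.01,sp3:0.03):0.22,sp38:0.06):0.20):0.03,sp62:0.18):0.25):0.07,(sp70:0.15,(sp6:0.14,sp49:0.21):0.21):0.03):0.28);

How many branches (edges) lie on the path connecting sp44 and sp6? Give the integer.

The MRCA of sp44 and sp6 is the node subtending ((((sp44,(sp12,sp13)),sp34),((((sp35,sp63),(sp58,(((sp53,sp48),(sp66,sp18)),((sp14,sp67),(sp8,sp46))))),((sp22,sp3),sp38)),sp62)),(sp70,(sp6,sp49))).
From sp44 up to that node: 4 branches. From sp6 up to the same node: 3 branches. Total: 4 + 3 = 7.

7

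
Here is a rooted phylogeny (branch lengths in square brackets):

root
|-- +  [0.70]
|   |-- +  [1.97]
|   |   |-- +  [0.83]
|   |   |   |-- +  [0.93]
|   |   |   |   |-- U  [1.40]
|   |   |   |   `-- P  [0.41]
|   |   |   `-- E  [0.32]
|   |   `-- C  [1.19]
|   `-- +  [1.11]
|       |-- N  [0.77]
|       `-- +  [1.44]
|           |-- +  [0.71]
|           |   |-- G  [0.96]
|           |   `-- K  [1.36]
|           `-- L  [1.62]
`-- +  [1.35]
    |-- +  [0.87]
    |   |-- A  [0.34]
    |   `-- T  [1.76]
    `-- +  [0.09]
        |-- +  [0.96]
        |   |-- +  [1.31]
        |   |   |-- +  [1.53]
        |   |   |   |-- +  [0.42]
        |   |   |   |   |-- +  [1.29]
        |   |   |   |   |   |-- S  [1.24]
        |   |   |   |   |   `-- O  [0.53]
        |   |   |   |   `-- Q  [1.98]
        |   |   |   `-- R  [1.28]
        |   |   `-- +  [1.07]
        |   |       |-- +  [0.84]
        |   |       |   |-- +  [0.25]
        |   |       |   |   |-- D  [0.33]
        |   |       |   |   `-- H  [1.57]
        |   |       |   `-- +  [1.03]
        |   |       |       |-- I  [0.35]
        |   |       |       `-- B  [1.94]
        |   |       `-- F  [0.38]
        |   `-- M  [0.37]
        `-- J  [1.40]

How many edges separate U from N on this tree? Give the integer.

6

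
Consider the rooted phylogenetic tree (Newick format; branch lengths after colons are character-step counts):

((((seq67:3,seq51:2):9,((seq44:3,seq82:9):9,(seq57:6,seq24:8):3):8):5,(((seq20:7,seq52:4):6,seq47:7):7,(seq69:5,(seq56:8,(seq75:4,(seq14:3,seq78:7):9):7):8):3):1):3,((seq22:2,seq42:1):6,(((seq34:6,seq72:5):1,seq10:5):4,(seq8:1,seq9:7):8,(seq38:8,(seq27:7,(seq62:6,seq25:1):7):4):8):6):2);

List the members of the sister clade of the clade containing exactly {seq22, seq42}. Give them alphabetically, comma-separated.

The clade containing exactly {seq22, seq42} attaches to the tree at the node subtending ((seq22,seq42),(((seq34,seq72),seq10),(seq8,seq9),(seq38,(seq27,(seq62,seq25))))).
The other lineage descending from that same node — the sister group — is (((seq34,seq72),seq10),(seq8,seq9),(seq38,(seq27,(seq62,seq25)))); its 9 tips in alphabetical order are the answer.

seq10, seq25, seq27, seq34, seq38, seq62, seq72, seq8, seq9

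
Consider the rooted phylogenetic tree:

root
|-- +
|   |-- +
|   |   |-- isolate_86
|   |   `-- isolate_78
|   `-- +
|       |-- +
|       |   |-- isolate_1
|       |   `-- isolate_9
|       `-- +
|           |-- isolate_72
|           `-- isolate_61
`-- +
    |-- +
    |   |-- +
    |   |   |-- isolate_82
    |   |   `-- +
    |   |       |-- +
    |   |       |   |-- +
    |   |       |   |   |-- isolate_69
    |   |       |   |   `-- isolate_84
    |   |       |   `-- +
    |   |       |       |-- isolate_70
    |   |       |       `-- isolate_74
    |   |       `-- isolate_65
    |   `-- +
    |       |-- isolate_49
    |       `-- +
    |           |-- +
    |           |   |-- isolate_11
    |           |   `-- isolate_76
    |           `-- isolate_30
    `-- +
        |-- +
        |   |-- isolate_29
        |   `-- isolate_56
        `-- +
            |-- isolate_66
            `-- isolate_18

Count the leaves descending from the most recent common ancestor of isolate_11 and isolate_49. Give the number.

4

The MRCA of isolate_11 and isolate_49 is the node subtending (isolate_49,((isolate_11,isolate_76),isolate_30)).
That clade contains 4 terminal taxa: isolate_11, isolate_30, isolate_49, isolate_76.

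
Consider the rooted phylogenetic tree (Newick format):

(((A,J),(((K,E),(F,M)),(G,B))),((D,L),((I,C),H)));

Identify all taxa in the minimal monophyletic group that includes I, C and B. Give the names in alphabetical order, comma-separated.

A, B, C, D, E, F, G, H, I, J, K, L, M

Tracing I: it sits inside (I,C).
Tracing C: it sits inside (I,C).
Tracing B: it sits inside (G,B).
The smallest clade enclosing all 3 is the whole tree (their MRCA is the root), so the answer is all 13 tips in alphabetical order.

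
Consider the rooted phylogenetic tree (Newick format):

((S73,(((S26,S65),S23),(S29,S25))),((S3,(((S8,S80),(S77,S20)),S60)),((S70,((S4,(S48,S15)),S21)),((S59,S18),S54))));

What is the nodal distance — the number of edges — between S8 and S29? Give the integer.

10

The MRCA of S8 and S29 is the root of the tree.
From S8 up to that node: 6 branches. From S29 up to the same node: 4 branches. Total: 6 + 4 = 10.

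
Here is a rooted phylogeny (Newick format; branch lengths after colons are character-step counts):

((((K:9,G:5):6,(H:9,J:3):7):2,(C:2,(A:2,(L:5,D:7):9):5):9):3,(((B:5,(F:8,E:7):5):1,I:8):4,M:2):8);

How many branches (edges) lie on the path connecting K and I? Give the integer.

The MRCA of K and I is the root of the tree.
From K up to that node: 4 branches. From I up to the same node: 3 branches. Total: 4 + 3 = 7.

7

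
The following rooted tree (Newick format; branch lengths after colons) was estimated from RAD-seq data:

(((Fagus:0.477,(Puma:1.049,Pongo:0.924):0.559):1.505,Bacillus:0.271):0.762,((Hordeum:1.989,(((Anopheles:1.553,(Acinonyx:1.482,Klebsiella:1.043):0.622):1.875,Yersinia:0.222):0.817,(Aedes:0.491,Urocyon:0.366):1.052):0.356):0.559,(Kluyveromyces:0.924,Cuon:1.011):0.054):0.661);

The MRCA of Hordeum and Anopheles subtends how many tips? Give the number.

The MRCA of Hordeum and Anopheles is the node subtending (Hordeum,(((Anopheles,(Acinonyx,Klebsiella)),Yersinia),(Aedes,Urocyon))).
That clade contains 7 terminal taxa: Acinonyx, Aedes, Anopheles, Hordeum, Klebsiella, Urocyon, Yersinia.

7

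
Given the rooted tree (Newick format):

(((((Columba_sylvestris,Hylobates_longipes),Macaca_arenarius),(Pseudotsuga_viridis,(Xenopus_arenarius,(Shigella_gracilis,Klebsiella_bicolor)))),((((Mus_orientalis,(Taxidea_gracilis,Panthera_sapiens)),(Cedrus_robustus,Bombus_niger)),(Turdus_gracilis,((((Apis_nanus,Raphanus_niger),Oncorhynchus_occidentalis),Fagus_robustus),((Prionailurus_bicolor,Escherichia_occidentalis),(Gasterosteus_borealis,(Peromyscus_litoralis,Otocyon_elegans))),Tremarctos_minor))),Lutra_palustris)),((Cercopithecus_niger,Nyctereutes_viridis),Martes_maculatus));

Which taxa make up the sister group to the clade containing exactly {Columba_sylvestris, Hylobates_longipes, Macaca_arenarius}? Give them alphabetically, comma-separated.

Klebsiella_bicolor, Pseudotsuga_viridis, Shigella_gracilis, Xenopus_arenarius

The clade containing exactly {Columba_sylvestris, Hylobates_longipes, Macaca_arenarius} attaches to the tree at the node subtending (((Columba_sylvestris,Hylobates_longipes),Macaca_arenarius),(Pseudotsuga_viridis,(Xenopus_arenarius,(Shigella_gracilis,Klebsiella_bicolor)))).
The other lineage descending from that same node — the sister group — is (Pseudotsuga_viridis,(Xenopus_arenarius,(Shigella_gracilis,Klebsiella_bicolor))); its 4 tips in alphabetical order are the answer.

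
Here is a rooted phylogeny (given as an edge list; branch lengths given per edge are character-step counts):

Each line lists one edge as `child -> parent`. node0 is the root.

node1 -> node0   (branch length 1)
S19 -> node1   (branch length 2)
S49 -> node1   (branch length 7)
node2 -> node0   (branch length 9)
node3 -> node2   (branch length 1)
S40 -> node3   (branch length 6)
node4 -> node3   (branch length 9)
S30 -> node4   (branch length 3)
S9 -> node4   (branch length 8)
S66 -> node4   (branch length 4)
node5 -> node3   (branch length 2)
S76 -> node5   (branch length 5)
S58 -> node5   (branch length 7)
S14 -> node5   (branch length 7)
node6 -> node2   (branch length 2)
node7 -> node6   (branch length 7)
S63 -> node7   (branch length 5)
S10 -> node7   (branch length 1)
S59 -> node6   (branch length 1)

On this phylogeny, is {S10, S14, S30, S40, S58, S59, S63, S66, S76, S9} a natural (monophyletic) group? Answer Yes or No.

The most recent common ancestor of these taxa subtends ((S40,(S30,S9,S66),(S76,S58,S14)),((S63,S10),S59)).
That clade has exactly 10 tips — every listed taxon and nothing else — so the group is monophyletic.

Yes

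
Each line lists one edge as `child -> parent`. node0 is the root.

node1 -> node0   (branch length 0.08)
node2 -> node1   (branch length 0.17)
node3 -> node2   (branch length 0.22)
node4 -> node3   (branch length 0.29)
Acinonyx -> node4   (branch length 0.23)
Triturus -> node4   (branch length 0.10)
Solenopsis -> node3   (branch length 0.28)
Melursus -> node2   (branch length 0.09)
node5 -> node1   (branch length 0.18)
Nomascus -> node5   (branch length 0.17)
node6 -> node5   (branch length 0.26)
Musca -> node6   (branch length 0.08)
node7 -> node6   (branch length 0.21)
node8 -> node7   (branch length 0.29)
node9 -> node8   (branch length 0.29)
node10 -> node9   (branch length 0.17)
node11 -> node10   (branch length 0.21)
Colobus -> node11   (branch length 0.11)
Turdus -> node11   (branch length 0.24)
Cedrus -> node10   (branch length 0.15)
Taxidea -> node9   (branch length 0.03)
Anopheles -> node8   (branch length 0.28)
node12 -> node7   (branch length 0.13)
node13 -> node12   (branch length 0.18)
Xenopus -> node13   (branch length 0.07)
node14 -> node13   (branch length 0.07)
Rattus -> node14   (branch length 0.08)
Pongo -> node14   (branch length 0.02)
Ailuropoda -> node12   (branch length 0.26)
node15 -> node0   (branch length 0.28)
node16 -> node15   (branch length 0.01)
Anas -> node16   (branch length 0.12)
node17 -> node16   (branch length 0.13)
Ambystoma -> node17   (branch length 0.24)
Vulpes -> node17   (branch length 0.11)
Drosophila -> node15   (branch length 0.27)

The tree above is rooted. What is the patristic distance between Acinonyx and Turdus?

The path runs Acinonyx → … → MRCA → … → Turdus; the MRCA is the node subtending ((((Acinonyx,Triturus),Solenopsis),Melursus),(Nomascus,(Musca,(((((Colobus,Turdus),Cedrus),Taxidea),Anopheles),((Xenopus,(Rattus,Pongo)),Ailuropoda))))).
Branch lengths along that path: 0.23 + 0.29 + 0.22 + 0.17 + 0.18 + 0.26 + 0.21 + 0.29 + 0.29 + 0.17 + 0.21 + 0.24 = 2.76.

2.76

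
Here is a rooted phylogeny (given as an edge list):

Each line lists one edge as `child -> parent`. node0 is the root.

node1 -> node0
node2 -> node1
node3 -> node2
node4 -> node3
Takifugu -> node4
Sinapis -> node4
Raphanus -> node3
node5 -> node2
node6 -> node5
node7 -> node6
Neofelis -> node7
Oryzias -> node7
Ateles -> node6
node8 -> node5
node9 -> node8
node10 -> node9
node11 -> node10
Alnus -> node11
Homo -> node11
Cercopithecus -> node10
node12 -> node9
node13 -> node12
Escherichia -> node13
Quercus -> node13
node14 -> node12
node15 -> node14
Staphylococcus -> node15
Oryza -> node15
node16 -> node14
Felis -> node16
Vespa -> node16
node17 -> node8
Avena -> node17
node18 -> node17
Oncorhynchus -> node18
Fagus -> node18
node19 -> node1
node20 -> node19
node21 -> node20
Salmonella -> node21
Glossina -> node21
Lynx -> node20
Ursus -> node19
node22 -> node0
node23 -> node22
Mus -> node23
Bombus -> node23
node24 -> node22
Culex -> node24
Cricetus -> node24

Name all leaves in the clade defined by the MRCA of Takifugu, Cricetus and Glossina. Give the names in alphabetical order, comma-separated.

Tracing Takifugu: it sits inside (Takifugu,Sinapis).
Tracing Cricetus: it sits inside (Culex,Cricetus).
Tracing Glossina: it sits inside (Salmonella,Glossina).
The smallest clade enclosing all 3 is the whole tree (their MRCA is the root), so the answer is all 26 tips in alphabetical order.

Alnus, Ateles, Avena, Bombus, Cercopithecus, Cricetus, Culex, Escherichia, Fagus, Felis, Glossina, Homo, Lynx, Mus, Neofelis, Oncorhynchus, Oryza, Oryzias, Quercus, Raphanus, Salmonella, Sinapis, Staphylococcus, Takifugu, Ursus, Vespa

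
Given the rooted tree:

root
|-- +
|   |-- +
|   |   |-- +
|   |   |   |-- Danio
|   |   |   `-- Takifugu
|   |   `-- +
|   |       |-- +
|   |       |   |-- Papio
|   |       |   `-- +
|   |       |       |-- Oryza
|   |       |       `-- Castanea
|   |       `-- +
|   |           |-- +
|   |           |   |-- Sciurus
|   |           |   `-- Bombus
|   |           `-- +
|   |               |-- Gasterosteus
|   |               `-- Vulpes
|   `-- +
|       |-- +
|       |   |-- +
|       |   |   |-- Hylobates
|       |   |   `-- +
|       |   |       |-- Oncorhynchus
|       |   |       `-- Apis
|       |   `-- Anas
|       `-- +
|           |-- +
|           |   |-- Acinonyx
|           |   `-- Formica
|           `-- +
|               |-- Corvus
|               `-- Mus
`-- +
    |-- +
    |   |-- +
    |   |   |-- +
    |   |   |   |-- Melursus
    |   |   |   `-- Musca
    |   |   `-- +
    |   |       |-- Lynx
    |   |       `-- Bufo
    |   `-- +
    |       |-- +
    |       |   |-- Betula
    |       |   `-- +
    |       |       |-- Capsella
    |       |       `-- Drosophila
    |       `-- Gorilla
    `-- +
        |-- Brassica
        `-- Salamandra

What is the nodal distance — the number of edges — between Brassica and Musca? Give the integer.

6

The MRCA of Brassica and Musca is the node subtending ((((Melursus,Musca),(Lynx,Bufo)),((Betula,(Capsella,Drosophila)),Gorilla)),(Brassica,Salamandra)).
From Brassica up to that node: 2 branches. From Musca up to the same node: 4 branches. Total: 2 + 4 = 6.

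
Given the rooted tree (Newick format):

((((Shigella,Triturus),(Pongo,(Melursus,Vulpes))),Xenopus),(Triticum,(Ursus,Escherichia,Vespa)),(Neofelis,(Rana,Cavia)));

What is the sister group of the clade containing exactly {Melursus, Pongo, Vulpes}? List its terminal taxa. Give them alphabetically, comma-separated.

The clade containing exactly {Melursus, Pongo, Vulpes} attaches to the tree at the node subtending ((Shigella,Triturus),(Pongo,(Melursus,Vulpes))).
The other lineage descending from that same node — the sister group — is (Shigella,Triturus); its 2 tips in alphabetical order are the answer.

Shigella, Triturus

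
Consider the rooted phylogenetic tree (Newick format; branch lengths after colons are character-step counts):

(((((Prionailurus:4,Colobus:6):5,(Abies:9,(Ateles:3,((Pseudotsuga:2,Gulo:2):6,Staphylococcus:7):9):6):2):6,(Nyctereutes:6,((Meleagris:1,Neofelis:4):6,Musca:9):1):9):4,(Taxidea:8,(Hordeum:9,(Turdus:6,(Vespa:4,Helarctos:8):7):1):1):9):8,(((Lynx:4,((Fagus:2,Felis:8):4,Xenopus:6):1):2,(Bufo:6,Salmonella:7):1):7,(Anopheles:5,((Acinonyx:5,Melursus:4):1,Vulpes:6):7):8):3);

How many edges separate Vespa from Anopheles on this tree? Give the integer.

The MRCA of Vespa and Anopheles is the root of the tree.
From Vespa up to that node: 6 branches. From Anopheles up to the same node: 3 branches. Total: 6 + 3 = 9.

9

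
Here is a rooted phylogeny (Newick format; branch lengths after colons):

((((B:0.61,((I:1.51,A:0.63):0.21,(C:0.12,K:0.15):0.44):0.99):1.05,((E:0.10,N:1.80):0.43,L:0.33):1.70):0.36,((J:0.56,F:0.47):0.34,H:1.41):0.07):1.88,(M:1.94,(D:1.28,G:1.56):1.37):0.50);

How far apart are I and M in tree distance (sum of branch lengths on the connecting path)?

8.44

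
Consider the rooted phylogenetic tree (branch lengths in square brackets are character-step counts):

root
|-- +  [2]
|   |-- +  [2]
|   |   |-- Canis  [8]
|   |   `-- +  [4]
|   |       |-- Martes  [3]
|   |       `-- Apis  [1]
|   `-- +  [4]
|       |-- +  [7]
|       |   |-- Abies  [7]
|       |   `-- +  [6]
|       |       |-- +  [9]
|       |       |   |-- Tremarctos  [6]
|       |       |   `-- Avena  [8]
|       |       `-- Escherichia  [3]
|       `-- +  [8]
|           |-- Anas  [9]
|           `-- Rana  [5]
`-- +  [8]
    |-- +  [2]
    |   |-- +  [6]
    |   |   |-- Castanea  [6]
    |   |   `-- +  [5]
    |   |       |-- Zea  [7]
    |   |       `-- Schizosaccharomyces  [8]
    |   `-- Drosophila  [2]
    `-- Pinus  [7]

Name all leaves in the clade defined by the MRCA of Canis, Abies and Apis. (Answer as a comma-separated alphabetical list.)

Tracing Canis: it sits inside (Canis,(Martes,Apis)).
Tracing Abies: it sits inside (Abies,((Tremarctos,Avena),Escherichia)).
Tracing Apis: it sits inside (Martes,Apis).
The smallest clade enclosing all 3 is ((Canis,(Martes,Apis)),((Abies,((Tremarctos,Avena),Escherichia)),(Anas,Rana))); the answer is its 9 terminal taxa in alphabetical order.

Abies, Anas, Apis, Avena, Canis, Escherichia, Martes, Rana, Tremarctos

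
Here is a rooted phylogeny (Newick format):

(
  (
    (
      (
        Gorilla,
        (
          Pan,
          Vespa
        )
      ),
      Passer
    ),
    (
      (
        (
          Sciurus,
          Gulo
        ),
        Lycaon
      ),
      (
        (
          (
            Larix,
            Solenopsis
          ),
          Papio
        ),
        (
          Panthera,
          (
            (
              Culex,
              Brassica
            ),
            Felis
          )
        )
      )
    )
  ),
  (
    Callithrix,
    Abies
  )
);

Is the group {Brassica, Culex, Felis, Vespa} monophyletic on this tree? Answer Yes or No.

The MRCA of the listed taxa subtends (((Gorilla,(Pan,Vespa)),Passer),(((Sciurus,Gulo),Lycaon),(((Larix,Solenopsis),Papio),(Panthera,((Culex,Brassica),Felis))))).
That clade also contains Gorilla, Gulo, Larix, Lycaon, Pan, Panthera, Papio, Passer, Sciurus, Solenopsis, which are not in the proposed group, so the group is not monophyletic.

No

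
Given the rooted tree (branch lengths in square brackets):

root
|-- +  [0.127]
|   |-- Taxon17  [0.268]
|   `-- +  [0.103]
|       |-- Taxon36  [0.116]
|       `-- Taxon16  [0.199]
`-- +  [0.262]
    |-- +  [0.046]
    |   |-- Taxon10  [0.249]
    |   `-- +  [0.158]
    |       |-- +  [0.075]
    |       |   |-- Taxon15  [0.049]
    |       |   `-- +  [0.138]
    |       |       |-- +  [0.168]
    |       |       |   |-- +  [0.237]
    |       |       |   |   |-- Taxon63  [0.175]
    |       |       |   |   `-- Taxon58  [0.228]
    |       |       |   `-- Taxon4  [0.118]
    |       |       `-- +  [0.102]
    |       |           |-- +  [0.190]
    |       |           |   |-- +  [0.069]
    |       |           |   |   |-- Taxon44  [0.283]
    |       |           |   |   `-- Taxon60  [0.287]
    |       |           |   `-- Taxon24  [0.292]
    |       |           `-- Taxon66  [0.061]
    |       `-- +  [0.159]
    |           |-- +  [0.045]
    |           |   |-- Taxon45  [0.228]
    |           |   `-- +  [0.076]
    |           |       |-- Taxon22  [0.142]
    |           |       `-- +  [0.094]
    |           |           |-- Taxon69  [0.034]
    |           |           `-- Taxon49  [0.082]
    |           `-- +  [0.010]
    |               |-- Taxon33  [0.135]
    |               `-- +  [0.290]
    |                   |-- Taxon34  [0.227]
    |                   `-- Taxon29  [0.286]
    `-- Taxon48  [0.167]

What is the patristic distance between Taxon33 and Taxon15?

0.428

The path runs Taxon33 → … → MRCA → … → Taxon15; the MRCA is the node subtending ((Taxon15,(((Taxon63,Taxon58),Taxon4),(((Taxon44,Taxon60),Taxon24),Taxon66))),((Taxon45,(Taxon22,(Taxon69,Taxon49))),(Taxon33,(Taxon34,Taxon29)))).
Branch lengths along that path: 0.135 + 0.010 + 0.159 + 0.075 + 0.049 = 0.428.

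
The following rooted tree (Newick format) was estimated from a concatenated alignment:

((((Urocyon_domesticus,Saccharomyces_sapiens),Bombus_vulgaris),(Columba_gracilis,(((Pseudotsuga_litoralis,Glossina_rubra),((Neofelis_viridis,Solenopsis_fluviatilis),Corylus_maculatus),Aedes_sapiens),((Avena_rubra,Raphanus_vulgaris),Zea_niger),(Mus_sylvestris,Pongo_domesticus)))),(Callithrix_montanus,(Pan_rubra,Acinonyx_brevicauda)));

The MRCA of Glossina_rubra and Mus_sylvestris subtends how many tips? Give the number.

11

The MRCA of Glossina_rubra and Mus_sylvestris is the node subtending (((Pseudotsuga_litoralis,Glossina_rubra),((Neofelis_viridis,Solenopsis_fluviatilis),Corylus_maculatus),Aedes_sapiens),((Avena_rubra,Raphanus_vulgaris),Zea_niger),(Mus_sylvestris,Pongo_domesticus)).
That clade contains 11 terminal taxa: Aedes_sapiens, Avena_rubra, Corylus_maculatus, Glossina_rubra, Mus_sylvestris, Neofelis_viridis, Pongo_domesticus, Pseudotsuga_litoralis, Raphanus_vulgaris, Solenopsis_fluviatilis, Zea_niger.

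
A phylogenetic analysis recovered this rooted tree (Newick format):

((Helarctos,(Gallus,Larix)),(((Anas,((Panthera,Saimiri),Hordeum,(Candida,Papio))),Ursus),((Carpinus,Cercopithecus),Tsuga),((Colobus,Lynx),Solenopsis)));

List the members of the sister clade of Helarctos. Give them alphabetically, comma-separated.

Gallus, Larix

Helarctos attaches to the tree at the node subtending (Helarctos,(Gallus,Larix)).
The other lineage descending from that same node — the sister group — is (Gallus,Larix); its 2 tips in alphabetical order are the answer.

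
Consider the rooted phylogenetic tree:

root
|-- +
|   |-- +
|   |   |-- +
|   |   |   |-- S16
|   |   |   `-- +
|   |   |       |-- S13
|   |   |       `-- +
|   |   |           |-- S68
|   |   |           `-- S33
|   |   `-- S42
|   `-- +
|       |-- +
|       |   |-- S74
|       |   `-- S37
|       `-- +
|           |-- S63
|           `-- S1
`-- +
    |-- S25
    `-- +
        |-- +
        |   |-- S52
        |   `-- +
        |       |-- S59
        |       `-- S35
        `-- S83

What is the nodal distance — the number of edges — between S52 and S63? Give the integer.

8

The MRCA of S52 and S63 is the root of the tree.
From S52 up to that node: 4 branches. From S63 up to the same node: 4 branches. Total: 4 + 4 = 8.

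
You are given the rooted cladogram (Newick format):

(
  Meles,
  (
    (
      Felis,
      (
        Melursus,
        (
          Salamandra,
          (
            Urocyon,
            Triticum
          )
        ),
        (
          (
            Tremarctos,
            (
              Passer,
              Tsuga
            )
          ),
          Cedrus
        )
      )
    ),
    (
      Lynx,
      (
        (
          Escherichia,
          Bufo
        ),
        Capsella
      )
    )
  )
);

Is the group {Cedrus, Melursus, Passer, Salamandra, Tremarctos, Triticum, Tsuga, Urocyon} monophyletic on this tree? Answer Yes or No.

The most recent common ancestor of these taxa subtends (Melursus,(Salamandra,(Urocyon,Triticum)),((Tremarctos,(Passer,Tsuga)),Cedrus)).
That clade has exactly 8 tips — every listed taxon and nothing else — so the group is monophyletic.

Yes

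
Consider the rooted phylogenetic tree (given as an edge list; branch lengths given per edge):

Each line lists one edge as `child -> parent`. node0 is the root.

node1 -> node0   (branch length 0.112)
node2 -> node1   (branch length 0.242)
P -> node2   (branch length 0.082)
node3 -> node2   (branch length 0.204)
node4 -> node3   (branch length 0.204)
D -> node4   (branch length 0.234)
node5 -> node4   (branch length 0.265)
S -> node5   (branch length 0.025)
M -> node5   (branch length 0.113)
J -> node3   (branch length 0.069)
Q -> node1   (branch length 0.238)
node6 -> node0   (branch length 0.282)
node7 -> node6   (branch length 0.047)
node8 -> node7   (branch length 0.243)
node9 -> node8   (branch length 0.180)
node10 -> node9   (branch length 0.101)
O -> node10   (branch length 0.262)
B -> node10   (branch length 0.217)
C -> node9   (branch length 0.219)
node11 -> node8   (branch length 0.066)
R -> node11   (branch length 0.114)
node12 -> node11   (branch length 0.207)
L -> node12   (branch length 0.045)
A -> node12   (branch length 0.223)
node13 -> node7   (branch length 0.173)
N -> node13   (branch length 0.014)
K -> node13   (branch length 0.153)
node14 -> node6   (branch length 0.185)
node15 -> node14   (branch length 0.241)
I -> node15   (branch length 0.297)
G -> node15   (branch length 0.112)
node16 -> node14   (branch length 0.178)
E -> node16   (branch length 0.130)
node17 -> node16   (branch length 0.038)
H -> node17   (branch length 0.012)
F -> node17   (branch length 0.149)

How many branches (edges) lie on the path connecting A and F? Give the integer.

9

The MRCA of A and F is the node subtending (((((O,B),C),(R,(L,A))),(N,K)),((I,G),(E,(H,F)))).
From A up to that node: 5 branches. From F up to the same node: 4 branches. Total: 5 + 4 = 9.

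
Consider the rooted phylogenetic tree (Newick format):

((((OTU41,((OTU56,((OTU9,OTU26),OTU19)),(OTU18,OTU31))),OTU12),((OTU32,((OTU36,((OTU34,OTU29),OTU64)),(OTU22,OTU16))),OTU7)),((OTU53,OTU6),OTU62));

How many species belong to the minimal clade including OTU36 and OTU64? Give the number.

4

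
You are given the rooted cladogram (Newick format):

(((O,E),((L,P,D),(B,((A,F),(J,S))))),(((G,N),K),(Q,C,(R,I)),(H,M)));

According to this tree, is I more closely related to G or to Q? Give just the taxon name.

The MRCA of I and Q subtends (Q,C,(R,I)) (4 taxa).
The MRCA of I and G subtends (((G,N),K),(Q,C,(R,I)),(H,M)) (9 taxa).
The first is nested inside the second, so I shares a more recent common ancestor with Q.

Q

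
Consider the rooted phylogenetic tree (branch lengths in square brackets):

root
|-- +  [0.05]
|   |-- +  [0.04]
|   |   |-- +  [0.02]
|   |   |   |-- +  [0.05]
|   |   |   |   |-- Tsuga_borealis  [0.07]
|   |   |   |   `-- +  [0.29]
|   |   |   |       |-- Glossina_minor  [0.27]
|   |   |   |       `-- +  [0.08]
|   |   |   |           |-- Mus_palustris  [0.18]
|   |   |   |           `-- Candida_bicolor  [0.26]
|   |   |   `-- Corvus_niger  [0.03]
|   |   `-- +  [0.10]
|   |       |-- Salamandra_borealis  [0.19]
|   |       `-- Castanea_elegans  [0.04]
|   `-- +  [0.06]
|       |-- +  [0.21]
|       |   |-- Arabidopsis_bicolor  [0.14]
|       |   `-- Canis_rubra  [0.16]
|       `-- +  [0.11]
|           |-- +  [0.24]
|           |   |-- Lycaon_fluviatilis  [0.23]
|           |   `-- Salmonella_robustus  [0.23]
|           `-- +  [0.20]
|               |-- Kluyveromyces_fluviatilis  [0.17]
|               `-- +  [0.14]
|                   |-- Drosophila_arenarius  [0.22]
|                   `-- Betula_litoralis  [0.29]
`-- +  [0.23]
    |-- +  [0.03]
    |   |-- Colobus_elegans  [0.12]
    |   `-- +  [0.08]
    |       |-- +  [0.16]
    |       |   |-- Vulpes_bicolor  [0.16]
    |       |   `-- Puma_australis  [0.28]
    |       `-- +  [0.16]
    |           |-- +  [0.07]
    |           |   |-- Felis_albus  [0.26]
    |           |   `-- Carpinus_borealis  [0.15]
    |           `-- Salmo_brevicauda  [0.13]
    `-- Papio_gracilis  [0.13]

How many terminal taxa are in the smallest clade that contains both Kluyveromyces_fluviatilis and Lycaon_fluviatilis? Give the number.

5

The MRCA of Kluyveromyces_fluviatilis and Lycaon_fluviatilis is the node subtending ((Lycaon_fluviatilis,Salmonella_robustus),(Kluyveromyces_fluviatilis,(Drosophila_arenarius,Betula_litoralis))).
That clade contains 5 terminal taxa: Betula_litoralis, Drosophila_arenarius, Kluyveromyces_fluviatilis, Lycaon_fluviatilis, Salmonella_robustus.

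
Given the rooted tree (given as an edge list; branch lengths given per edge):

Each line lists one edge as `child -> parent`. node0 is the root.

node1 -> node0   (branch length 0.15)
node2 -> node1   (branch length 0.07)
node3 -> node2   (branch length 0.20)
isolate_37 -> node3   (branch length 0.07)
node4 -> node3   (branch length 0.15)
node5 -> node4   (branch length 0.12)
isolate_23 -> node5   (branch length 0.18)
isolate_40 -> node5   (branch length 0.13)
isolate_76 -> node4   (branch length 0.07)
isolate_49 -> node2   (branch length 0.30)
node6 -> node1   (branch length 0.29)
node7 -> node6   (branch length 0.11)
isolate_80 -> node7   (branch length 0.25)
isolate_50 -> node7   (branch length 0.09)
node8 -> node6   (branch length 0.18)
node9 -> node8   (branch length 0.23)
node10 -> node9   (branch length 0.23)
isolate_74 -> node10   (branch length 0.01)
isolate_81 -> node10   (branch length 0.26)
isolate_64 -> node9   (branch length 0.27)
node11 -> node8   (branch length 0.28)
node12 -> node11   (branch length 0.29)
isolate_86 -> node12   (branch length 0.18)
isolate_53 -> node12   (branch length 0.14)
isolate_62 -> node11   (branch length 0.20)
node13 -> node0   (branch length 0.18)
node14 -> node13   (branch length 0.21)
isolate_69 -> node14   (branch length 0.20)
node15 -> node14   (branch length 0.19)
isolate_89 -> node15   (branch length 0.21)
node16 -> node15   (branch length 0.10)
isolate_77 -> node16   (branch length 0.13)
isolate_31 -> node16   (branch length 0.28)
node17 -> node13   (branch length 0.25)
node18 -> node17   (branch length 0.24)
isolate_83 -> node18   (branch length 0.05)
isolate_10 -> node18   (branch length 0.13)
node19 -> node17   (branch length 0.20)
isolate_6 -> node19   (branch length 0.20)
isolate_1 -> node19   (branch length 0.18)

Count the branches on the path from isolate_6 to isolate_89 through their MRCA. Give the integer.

6

The MRCA of isolate_6 and isolate_89 is the node subtending ((isolate_69,(isolate_89,(isolate_77,isolate_31))),((isolate_83,isolate_10),(isolate_6,isolate_1))).
From isolate_6 up to that node: 3 branches. From isolate_89 up to the same node: 3 branches. Total: 3 + 3 = 6.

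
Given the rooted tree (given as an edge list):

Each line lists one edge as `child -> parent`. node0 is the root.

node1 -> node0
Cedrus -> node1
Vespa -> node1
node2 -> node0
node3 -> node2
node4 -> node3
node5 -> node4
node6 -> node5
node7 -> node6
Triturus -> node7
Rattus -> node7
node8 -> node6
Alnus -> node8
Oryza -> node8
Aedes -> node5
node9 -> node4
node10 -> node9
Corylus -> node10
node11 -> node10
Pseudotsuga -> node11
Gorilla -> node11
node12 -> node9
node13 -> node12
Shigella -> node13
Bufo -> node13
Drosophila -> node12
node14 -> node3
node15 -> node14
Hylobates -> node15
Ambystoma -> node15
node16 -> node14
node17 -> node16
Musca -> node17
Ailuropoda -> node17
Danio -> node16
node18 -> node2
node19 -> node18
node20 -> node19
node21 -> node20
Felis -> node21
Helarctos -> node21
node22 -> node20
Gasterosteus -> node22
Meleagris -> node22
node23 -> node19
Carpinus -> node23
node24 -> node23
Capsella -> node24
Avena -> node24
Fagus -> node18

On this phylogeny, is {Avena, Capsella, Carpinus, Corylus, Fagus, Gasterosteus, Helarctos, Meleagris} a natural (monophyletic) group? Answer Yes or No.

No

The MRCA of the listed taxa subtends ((((((Triturus,Rattus),(Alnus,Oryza)),Aedes),((Corylus,(Pseudotsuga,Gorilla)),((Shigella,Bufo),Drosophila))),((Hylobates,Ambystoma),((Musca,Ailuropoda),Danio))),((((Felis,Helarctos),(Gasterosteus,Meleagris)),(Carpinus,(Capsella,Avena))),Fagus)).
That clade also contains Aedes, Ailuropoda, Alnus, Ambystoma, Bufo, Danio, Drosophila, Felis, Gorilla, Hylobates, Musca, Oryza, Pseudotsuga, Rattus, Shigella, Triturus, which are not in the proposed group, so the group is not monophyletic.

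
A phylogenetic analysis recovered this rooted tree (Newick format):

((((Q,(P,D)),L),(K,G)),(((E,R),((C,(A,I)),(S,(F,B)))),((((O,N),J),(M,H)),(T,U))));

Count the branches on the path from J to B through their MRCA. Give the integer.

The MRCA of J and B is the node subtending (((E,R),((C,(A,I)),(S,(F,B)))),((((O,N),J),(M,H)),(T,U))).
From J up to that node: 4 branches. From B up to the same node: 5 branches. Total: 4 + 5 = 9.

9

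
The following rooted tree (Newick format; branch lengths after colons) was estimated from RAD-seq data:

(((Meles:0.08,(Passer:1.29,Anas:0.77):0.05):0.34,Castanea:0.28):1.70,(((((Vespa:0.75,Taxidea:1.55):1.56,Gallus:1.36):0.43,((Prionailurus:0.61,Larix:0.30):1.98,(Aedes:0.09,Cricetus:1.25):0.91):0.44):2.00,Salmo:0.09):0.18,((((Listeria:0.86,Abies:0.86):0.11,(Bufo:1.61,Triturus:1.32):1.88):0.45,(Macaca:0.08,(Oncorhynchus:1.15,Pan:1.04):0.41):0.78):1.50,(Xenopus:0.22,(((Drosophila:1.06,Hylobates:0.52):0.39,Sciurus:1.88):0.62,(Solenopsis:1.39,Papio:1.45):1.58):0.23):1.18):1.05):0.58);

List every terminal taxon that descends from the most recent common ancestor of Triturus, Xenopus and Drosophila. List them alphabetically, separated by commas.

Tracing Triturus: it sits inside (Bufo,Triturus).
Tracing Xenopus: it sits inside (Xenopus,(((Drosophila,Hylobates),Sciurus),(Solenopsis,Papio))).
Tracing Drosophila: it sits inside (Drosophila,Hylobates).
The smallest clade enclosing all 3 is ((((Listeria,Abies),(Bufo,Triturus)),(Macaca,(Oncorhynchus,Pan))),(Xenopus,(((Drosophila,Hylobates),Sciurus),(Solenopsis,Papio)))); the answer is its 13 terminal taxa in alphabetical order.

Abies, Bufo, Drosophila, Hylobates, Listeria, Macaca, Oncorhynchus, Pan, Papio, Sciurus, Solenopsis, Triturus, Xenopus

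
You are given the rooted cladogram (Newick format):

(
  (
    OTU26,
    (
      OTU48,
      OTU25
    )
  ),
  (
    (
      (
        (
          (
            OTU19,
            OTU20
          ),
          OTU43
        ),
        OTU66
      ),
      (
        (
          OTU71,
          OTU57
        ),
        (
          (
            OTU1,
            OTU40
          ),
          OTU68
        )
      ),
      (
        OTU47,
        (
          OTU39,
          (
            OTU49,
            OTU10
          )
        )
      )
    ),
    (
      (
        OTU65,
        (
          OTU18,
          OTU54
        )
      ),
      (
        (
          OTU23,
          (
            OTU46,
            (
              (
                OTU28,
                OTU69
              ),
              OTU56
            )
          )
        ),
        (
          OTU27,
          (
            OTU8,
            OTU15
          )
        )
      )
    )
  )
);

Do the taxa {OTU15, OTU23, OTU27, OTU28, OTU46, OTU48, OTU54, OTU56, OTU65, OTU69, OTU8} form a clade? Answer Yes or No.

The MRCA of the listed taxa is the root, so the smallest clade containing them is the whole tree.
That clade also contains OTU1, OTU10, OTU18, OTU19, OTU20, OTU25, OTU26, OTU39, OTU40, OTU43, OTU47, OTU49, OTU57, OTU66, OTU68, OTU71, which are not in the proposed group, so the group is not monophyletic.

No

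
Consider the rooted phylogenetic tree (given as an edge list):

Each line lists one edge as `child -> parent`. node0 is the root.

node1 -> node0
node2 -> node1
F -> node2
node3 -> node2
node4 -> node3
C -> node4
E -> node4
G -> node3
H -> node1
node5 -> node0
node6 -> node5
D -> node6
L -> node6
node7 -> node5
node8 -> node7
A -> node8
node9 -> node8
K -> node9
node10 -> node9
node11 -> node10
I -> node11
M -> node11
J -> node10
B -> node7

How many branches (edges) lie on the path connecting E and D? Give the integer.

The MRCA of E and D is the root of the tree.
From E up to that node: 5 branches. From D up to the same node: 3 branches. Total: 5 + 3 = 8.

8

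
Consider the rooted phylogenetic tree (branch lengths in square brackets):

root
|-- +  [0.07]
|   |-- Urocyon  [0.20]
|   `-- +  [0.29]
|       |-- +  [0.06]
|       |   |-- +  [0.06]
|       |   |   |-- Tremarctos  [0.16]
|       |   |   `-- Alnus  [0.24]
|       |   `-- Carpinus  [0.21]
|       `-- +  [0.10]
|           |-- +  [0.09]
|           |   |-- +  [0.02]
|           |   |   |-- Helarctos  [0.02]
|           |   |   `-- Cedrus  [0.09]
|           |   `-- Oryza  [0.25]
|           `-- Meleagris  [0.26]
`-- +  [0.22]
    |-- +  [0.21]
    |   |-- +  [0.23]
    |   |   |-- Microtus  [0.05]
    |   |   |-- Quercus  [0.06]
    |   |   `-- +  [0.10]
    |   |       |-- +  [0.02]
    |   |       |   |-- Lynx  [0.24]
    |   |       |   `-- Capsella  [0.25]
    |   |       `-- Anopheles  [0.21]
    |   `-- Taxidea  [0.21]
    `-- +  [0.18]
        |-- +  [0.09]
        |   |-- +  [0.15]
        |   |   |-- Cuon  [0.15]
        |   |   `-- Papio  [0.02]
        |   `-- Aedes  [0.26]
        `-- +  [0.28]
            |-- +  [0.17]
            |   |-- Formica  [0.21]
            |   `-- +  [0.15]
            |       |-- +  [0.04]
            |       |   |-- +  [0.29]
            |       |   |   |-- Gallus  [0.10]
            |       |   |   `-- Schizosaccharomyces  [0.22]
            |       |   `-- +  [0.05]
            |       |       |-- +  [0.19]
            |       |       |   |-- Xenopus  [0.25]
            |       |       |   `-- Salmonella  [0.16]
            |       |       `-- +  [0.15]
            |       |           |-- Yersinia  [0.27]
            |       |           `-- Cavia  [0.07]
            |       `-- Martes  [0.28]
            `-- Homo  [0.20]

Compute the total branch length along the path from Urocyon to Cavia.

1.58

The path runs Urocyon → … → MRCA → … → Cavia; the MRCA is the root of the tree.
Branch lengths along that path: 0.20 + 0.07 + 0.22 + 0.18 + 0.28 + 0.17 + 0.15 + 0.04 + 0.05 + 0.15 + 0.07 = 1.58.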